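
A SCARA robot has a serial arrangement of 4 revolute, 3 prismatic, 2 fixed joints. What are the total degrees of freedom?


Given: serial robot with 4 revolute, 3 prismatic, 2 fixed joints
DOF contribution per joint type: revolute=1, prismatic=1, spherical=3, fixed=0
DOF = 4*1 + 3*1 + 2*0
DOF = 7

7


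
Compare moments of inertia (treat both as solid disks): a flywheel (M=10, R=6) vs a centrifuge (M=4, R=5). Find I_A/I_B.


Given: M1=10 kg, R1=6 m, M2=4 kg, R2=5 m
For a disk: I = (1/2)*M*R^2, so I_A/I_B = (M1*R1^2)/(M2*R2^2)
M1*R1^2 = 10*36 = 360
M2*R2^2 = 4*25 = 100
I_A/I_B = 360/100 = 18/5

18/5


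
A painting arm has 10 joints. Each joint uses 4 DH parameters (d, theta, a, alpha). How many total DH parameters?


Given: 10 joints, 4 DH parameters per joint (d, theta, a, alpha)
Total DH parameters = number_of_joints * 4
Total = 10 * 4
Total = 40

40


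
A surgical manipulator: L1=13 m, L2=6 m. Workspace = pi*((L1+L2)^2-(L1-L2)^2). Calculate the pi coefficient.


Given: L1 = 13, L2 = 6
(L1+L2)^2 = (19)^2 = 361
(L1-L2)^2 = (7)^2 = 49
Difference = 361 - 49 = 312
This equals 4*L1*L2 = 4*13*6 = 312
Workspace area = 312*pi

312


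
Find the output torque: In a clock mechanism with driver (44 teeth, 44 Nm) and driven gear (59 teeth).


Given: N1 = 44, N2 = 59, T1 = 44 Nm
Using T2/T1 = N2/N1
T2 = T1 * N2 / N1
T2 = 44 * 59 / 44
T2 = 2596 / 44
T2 = 59 Nm

59 Nm


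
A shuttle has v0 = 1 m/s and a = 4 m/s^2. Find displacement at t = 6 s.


Given: v0 = 1 m/s, a = 4 m/s^2, t = 6 s
Using s = v0*t + (1/2)*a*t^2
s = 1*6 + (1/2)*4*6^2
s = 6 + (1/2)*144
s = 6 + 72
s = 78

78 m


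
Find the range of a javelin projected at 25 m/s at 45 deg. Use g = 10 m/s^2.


Given: v0 = 25 m/s, theta = 45 deg, g = 10 m/s^2
sin(2*45) = sin(90) = 1
Using R = v0^2 * sin(2*theta) / g
R = 25^2 * 1 / 10
R = 625 / 10
R = 125/2 m

125/2 m


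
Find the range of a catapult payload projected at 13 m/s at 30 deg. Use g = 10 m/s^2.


Given: v0 = 13 m/s, theta = 30 deg, g = 10 m/s^2
sin(2*30) = sin(60) = sqrt(3)/2
Using R = v0^2 * sin(2*theta) / g
R = 13^2 * (sqrt(3)/2) / 10
R = 169 * sqrt(3) / 20
R = 169/20*sqrt(3) m

169/20*sqrt(3) m


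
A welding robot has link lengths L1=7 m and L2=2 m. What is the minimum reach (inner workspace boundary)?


Given: L1 = 7 m, L2 = 2 m
For a 2-link planar arm, min reach = |L1 - L2| (second link folded back)
Min reach = |7 - 2|
Min reach = 5 m

5 m


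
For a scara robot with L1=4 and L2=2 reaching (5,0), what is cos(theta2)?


Given: L1 = 4, L2 = 2, target (x, y) = (5, 0)
Using cos(theta2) = (x^2 + y^2 - L1^2 - L2^2) / (2*L1*L2)
x^2 + y^2 = 5^2 + 0 = 25
L1^2 + L2^2 = 16 + 4 = 20
Numerator = 25 - 20 = 5
Denominator = 2*4*2 = 16
cos(theta2) = 5/16 = 5/16

5/16


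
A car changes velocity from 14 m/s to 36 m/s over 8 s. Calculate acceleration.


Given: initial velocity v0 = 14 m/s, final velocity v = 36 m/s, time t = 8 s
Using a = (v - v0) / t
a = (36 - 14) / 8
a = 22 / 8
a = 11/4 m/s^2

11/4 m/s^2


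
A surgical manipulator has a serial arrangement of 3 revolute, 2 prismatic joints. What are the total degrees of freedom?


Given: serial robot with 3 revolute, 2 prismatic joints
DOF contribution per joint type: revolute=1, prismatic=1, spherical=3, fixed=0
DOF = 3*1 + 2*1
DOF = 5

5


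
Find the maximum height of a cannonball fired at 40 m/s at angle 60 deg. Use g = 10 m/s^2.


Given: v0 = 40 m/s, theta = 60 deg, g = 10 m/s^2
sin^2(60) = 3/4
Using H = v0^2 * sin^2(theta) / (2*g)
H = 40^2 * 3/4 / (2*10)
H = 1600 * 3/4 / 20
H = 1200 / 20
H = 60 m

60 m


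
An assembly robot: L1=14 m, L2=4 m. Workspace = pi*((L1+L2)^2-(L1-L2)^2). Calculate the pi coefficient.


Given: L1 = 14, L2 = 4
(L1+L2)^2 = (18)^2 = 324
(L1-L2)^2 = (10)^2 = 100
Difference = 324 - 100 = 224
This equals 4*L1*L2 = 4*14*4 = 224
Workspace area = 224*pi

224


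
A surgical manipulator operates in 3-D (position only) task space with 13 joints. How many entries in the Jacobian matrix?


Given: task space dimension = 3, joints = 13
Jacobian is a 3 x 13 matrix
Total entries = rows * columns
Total = 3 * 13
Total = 39

39


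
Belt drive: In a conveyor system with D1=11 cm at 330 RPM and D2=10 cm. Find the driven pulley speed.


Given: D1 = 11 cm, w1 = 330 RPM, D2 = 10 cm
Using D1*w1 = D2*w2
w2 = D1*w1 / D2
w2 = 11*330 / 10
w2 = 3630 / 10
w2 = 363 RPM

363 RPM


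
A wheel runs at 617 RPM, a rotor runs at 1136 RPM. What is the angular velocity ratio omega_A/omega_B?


Given: RPM_A = 617, RPM_B = 1136
omega = 2*pi*RPM/60, so omega_A/omega_B = RPM_A / RPM_B
omega_A/omega_B = 617 / 1136
omega_A/omega_B = 617/1136

617/1136


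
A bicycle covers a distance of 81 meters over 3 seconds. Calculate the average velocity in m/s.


Given: distance d = 81 m, time t = 3 s
Using v = d / t
v = 81 / 3
v = 27 m/s

27 m/s


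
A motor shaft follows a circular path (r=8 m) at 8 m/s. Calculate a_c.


Given: v = 8 m/s, r = 8 m
Using a_c = v^2 / r
a_c = 8^2 / 8
a_c = 64 / 8
a_c = 8 m/s^2

8 m/s^2


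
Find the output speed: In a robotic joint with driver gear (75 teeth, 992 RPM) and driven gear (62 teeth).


Given: N1 = 75 teeth, w1 = 992 RPM, N2 = 62 teeth
Using N1*w1 = N2*w2
w2 = N1*w1 / N2
w2 = 75*992 / 62
w2 = 74400 / 62
w2 = 1200 RPM

1200 RPM


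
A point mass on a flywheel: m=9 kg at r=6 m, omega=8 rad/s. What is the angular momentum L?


Given: m = 9 kg, r = 6 m, omega = 8 rad/s
For a point mass: I = m*r^2
I = 9*6^2 = 9*36 = 324
L = I*omega = 324*8
L = 2592 kg*m^2/s

2592 kg*m^2/s


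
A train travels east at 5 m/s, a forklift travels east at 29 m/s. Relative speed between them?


Given: v_A = 5 m/s east, v_B = 29 m/s east
Both move in the same direction; relative speed = |v_A - v_B|
|5 - 29| = |-24|
= 24 m/s

24 m/s


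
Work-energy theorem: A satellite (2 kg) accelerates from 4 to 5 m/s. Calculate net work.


Given: m = 2 kg, v0 = 4 m/s, v = 5 m/s
Using W = (1/2)*m*(v^2 - v0^2)
v^2 = 5^2 = 25
v0^2 = 4^2 = 16
v^2 - v0^2 = 25 - 16 = 9
W = (1/2)*2*9 = 9 J

9 J


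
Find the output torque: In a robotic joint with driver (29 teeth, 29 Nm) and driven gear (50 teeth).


Given: N1 = 29, N2 = 50, T1 = 29 Nm
Using T2/T1 = N2/N1
T2 = T1 * N2 / N1
T2 = 29 * 50 / 29
T2 = 1450 / 29
T2 = 50 Nm

50 Nm


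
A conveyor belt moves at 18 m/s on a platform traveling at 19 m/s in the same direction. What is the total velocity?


Given: object velocity = 18 m/s, platform velocity = 19 m/s (same direction)
Using classical velocity addition: v_total = v_object + v_platform
v_total = 18 + 19
v_total = 37 m/s

37 m/s


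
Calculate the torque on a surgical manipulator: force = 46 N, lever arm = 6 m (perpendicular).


Given: F = 46 N, r = 6 m, angle = 90 deg (perpendicular)
Using tau = F * r * sin(90)
sin(90) = 1
tau = 46 * 6 * 1
tau = 276 Nm

276 Nm


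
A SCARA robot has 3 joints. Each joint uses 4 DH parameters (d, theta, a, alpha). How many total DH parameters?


Given: 3 joints, 4 DH parameters per joint (d, theta, a, alpha)
Total DH parameters = number_of_joints * 4
Total = 3 * 4
Total = 12

12


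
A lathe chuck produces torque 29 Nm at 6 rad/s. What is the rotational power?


Given: tau = 29 Nm, omega = 6 rad/s
Using P = tau * omega
P = 29 * 6
P = 174 W

174 W


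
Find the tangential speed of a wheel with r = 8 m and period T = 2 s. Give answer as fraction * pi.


Given: radius r = 8 m, period T = 2 s
Using v = 2*pi*r / T
v = 2*pi*8 / 2
v = 16*pi / 2
v = 8*pi m/s

8*pi m/s


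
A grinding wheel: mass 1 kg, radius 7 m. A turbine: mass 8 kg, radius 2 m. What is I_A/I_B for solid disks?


Given: M1=1 kg, R1=7 m, M2=8 kg, R2=2 m
For a disk: I = (1/2)*M*R^2, so I_A/I_B = (M1*R1^2)/(M2*R2^2)
M1*R1^2 = 1*49 = 49
M2*R2^2 = 8*4 = 32
I_A/I_B = 49/32 = 49/32

49/32


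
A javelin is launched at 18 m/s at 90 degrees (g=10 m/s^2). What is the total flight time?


Given: v0 = 18 m/s, theta = 90 deg, g = 10 m/s^2
sin(90) = 1
Using T = 2*v0*sin(theta) / g
T = 2*18*1 / 10
T = 36 / 10
T = 18/5 s

18/5 s


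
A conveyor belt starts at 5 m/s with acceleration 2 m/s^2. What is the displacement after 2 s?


Given: v0 = 5 m/s, a = 2 m/s^2, t = 2 s
Using s = v0*t + (1/2)*a*t^2
s = 5*2 + (1/2)*2*2^2
s = 10 + (1/2)*8
s = 10 + 4
s = 14

14 m


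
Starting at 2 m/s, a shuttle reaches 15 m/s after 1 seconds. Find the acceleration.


Given: initial velocity v0 = 2 m/s, final velocity v = 15 m/s, time t = 1 s
Using a = (v - v0) / t
a = (15 - 2) / 1
a = 13 / 1
a = 13 m/s^2

13 m/s^2


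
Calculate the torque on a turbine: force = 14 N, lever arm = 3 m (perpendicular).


Given: F = 14 N, r = 3 m, angle = 90 deg (perpendicular)
Using tau = F * r * sin(90)
sin(90) = 1
tau = 14 * 3 * 1
tau = 42 Nm

42 Nm


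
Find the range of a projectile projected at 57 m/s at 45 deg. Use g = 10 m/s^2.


Given: v0 = 57 m/s, theta = 45 deg, g = 10 m/s^2
sin(2*45) = sin(90) = 1
Using R = v0^2 * sin(2*theta) / g
R = 57^2 * 1 / 10
R = 3249 / 10
R = 3249/10 m

3249/10 m


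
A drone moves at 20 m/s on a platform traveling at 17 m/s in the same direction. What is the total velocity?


Given: object velocity = 20 m/s, platform velocity = 17 m/s (same direction)
Using classical velocity addition: v_total = v_object + v_platform
v_total = 20 + 17
v_total = 37 m/s

37 m/s


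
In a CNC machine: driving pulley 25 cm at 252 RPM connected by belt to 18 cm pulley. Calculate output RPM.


Given: D1 = 25 cm, w1 = 252 RPM, D2 = 18 cm
Using D1*w1 = D2*w2
w2 = D1*w1 / D2
w2 = 25*252 / 18
w2 = 6300 / 18
w2 = 350 RPM

350 RPM


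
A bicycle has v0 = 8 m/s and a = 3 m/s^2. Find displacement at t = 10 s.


Given: v0 = 8 m/s, a = 3 m/s^2, t = 10 s
Using s = v0*t + (1/2)*a*t^2
s = 8*10 + (1/2)*3*10^2
s = 80 + (1/2)*300
s = 80 + 150
s = 230

230 m


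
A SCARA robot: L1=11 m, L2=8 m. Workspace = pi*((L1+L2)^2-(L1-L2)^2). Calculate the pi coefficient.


Given: L1 = 11, L2 = 8
(L1+L2)^2 = (19)^2 = 361
(L1-L2)^2 = (3)^2 = 9
Difference = 361 - 9 = 352
This equals 4*L1*L2 = 4*11*8 = 352
Workspace area = 352*pi

352


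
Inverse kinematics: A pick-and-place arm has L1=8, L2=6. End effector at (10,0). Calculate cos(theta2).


Given: L1 = 8, L2 = 6, target (x, y) = (10, 0)
Using cos(theta2) = (x^2 + y^2 - L1^2 - L2^2) / (2*L1*L2)
x^2 + y^2 = 10^2 + 0 = 100
L1^2 + L2^2 = 64 + 36 = 100
Numerator = 100 - 100 = 0
Denominator = 2*8*6 = 96
cos(theta2) = 0/96 = 0

0


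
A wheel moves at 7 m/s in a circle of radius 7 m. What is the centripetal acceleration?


Given: v = 7 m/s, r = 7 m
Using a_c = v^2 / r
a_c = 7^2 / 7
a_c = 49 / 7
a_c = 7 m/s^2

7 m/s^2


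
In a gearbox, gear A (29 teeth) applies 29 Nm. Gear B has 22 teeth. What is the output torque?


Given: N1 = 29, N2 = 22, T1 = 29 Nm
Using T2/T1 = N2/N1
T2 = T1 * N2 / N1
T2 = 29 * 22 / 29
T2 = 638 / 29
T2 = 22 Nm

22 Nm


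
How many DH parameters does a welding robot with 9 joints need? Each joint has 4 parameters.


Given: 9 joints, 4 DH parameters per joint (d, theta, a, alpha)
Total DH parameters = number_of_joints * 4
Total = 9 * 4
Total = 36

36


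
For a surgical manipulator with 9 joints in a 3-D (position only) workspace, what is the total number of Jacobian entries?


Given: task space dimension = 3, joints = 9
Jacobian is a 3 x 9 matrix
Total entries = rows * columns
Total = 3 * 9
Total = 27

27


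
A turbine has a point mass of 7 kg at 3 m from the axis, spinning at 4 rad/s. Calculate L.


Given: m = 7 kg, r = 3 m, omega = 4 rad/s
For a point mass: I = m*r^2
I = 7*3^2 = 7*9 = 63
L = I*omega = 63*4
L = 252 kg*m^2/s

252 kg*m^2/s


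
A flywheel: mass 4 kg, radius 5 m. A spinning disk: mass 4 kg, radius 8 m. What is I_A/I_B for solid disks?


Given: M1=4 kg, R1=5 m, M2=4 kg, R2=8 m
For a disk: I = (1/2)*M*R^2, so I_A/I_B = (M1*R1^2)/(M2*R2^2)
M1*R1^2 = 4*25 = 100
M2*R2^2 = 4*64 = 256
I_A/I_B = 100/256 = 25/64

25/64


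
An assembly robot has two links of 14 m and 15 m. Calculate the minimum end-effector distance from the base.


Given: L1 = 14 m, L2 = 15 m
For a 2-link planar arm, min reach = |L1 - L2| (second link folded back)
Min reach = |14 - 15|
Min reach = 1 m

1 m


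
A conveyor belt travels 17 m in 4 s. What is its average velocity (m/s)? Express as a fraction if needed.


Given: distance d = 17 m, time t = 4 s
Using v = d / t
v = 17 / 4
v = 17/4 m/s

17/4 m/s


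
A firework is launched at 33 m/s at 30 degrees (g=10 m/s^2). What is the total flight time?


Given: v0 = 33 m/s, theta = 30 deg, g = 10 m/s^2
sin(30) = 1/2
Using T = 2*v0*sin(theta) / g
T = 2*33*1/2 / 10
T = 33 / 10
T = 33/10 s

33/10 s


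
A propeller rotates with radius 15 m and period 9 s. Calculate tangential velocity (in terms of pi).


Given: radius r = 15 m, period T = 9 s
Using v = 2*pi*r / T
v = 2*pi*15 / 9
v = 30*pi / 9
v = 10/3*pi m/s

10/3*pi m/s


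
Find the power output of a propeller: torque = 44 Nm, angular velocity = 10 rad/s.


Given: tau = 44 Nm, omega = 10 rad/s
Using P = tau * omega
P = 44 * 10
P = 440 W

440 W


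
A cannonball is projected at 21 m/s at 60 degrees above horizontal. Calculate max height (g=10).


Given: v0 = 21 m/s, theta = 60 deg, g = 10 m/s^2
sin^2(60) = 3/4
Using H = v0^2 * sin^2(theta) / (2*g)
H = 21^2 * 3/4 / (2*10)
H = 441 * 3/4 / 20
H = 1323/4 / 20
H = 1323/80 m

1323/80 m


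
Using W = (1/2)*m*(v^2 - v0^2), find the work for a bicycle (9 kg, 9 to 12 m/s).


Given: m = 9 kg, v0 = 9 m/s, v = 12 m/s
Using W = (1/2)*m*(v^2 - v0^2)
v^2 = 12^2 = 144
v0^2 = 9^2 = 81
v^2 - v0^2 = 144 - 81 = 63
W = (1/2)*9*63 = 567/2 J

567/2 J


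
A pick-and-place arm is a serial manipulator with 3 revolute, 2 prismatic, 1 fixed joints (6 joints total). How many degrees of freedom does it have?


Given: serial robot with 3 revolute, 2 prismatic, 1 fixed joints
DOF contribution per joint type: revolute=1, prismatic=1, spherical=3, fixed=0
DOF = 3*1 + 2*1 + 1*0
DOF = 5

5


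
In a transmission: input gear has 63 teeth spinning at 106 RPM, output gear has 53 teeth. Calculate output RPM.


Given: N1 = 63 teeth, w1 = 106 RPM, N2 = 53 teeth
Using N1*w1 = N2*w2
w2 = N1*w1 / N2
w2 = 63*106 / 53
w2 = 6678 / 53
w2 = 126 RPM

126 RPM


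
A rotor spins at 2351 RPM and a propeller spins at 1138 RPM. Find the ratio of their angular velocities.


Given: RPM_A = 2351, RPM_B = 1138
omega = 2*pi*RPM/60, so omega_A/omega_B = RPM_A / RPM_B
omega_A/omega_B = 2351 / 1138
omega_A/omega_B = 2351/1138

2351/1138


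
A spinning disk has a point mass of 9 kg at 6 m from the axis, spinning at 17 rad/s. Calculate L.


Given: m = 9 kg, r = 6 m, omega = 17 rad/s
For a point mass: I = m*r^2
I = 9*6^2 = 9*36 = 324
L = I*omega = 324*17
L = 5508 kg*m^2/s

5508 kg*m^2/s


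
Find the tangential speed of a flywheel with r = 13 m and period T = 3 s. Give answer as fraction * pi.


Given: radius r = 13 m, period T = 3 s
Using v = 2*pi*r / T
v = 2*pi*13 / 3
v = 26*pi / 3
v = 26/3*pi m/s

26/3*pi m/s


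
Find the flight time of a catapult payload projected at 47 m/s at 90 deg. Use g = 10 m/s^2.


Given: v0 = 47 m/s, theta = 90 deg, g = 10 m/s^2
sin(90) = 1
Using T = 2*v0*sin(theta) / g
T = 2*47*1 / 10
T = 94 / 10
T = 47/5 s

47/5 s


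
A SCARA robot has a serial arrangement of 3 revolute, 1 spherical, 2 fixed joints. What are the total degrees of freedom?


Given: serial robot with 3 revolute, 1 spherical, 2 fixed joints
DOF contribution per joint type: revolute=1, prismatic=1, spherical=3, fixed=0
DOF = 3*1 + 1*3 + 2*0
DOF = 6

6


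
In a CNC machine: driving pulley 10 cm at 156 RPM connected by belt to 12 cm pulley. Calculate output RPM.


Given: D1 = 10 cm, w1 = 156 RPM, D2 = 12 cm
Using D1*w1 = D2*w2
w2 = D1*w1 / D2
w2 = 10*156 / 12
w2 = 1560 / 12
w2 = 130 RPM

130 RPM


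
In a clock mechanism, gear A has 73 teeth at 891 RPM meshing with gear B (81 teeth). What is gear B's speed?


Given: N1 = 73 teeth, w1 = 891 RPM, N2 = 81 teeth
Using N1*w1 = N2*w2
w2 = N1*w1 / N2
w2 = 73*891 / 81
w2 = 65043 / 81
w2 = 803 RPM

803 RPM


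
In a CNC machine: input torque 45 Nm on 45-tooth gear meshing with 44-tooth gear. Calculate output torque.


Given: N1 = 45, N2 = 44, T1 = 45 Nm
Using T2/T1 = N2/N1
T2 = T1 * N2 / N1
T2 = 45 * 44 / 45
T2 = 1980 / 45
T2 = 44 Nm

44 Nm


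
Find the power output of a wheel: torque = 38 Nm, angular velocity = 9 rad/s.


Given: tau = 38 Nm, omega = 9 rad/s
Using P = tau * omega
P = 38 * 9
P = 342 W

342 W


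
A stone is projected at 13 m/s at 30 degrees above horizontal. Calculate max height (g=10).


Given: v0 = 13 m/s, theta = 30 deg, g = 10 m/s^2
sin^2(30) = 1/4
Using H = v0^2 * sin^2(theta) / (2*g)
H = 13^2 * 1/4 / (2*10)
H = 169 * 1/4 / 20
H = 169/4 / 20
H = 169/80 m

169/80 m


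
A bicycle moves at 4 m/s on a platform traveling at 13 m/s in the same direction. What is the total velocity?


Given: object velocity = 4 m/s, platform velocity = 13 m/s (same direction)
Using classical velocity addition: v_total = v_object + v_platform
v_total = 4 + 13
v_total = 17 m/s

17 m/s


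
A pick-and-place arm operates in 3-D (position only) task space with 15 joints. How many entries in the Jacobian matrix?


Given: task space dimension = 3, joints = 15
Jacobian is a 3 x 15 matrix
Total entries = rows * columns
Total = 3 * 15
Total = 45

45


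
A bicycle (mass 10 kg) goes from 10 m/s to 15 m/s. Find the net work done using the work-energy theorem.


Given: m = 10 kg, v0 = 10 m/s, v = 15 m/s
Using W = (1/2)*m*(v^2 - v0^2)
v^2 = 15^2 = 225
v0^2 = 10^2 = 100
v^2 - v0^2 = 225 - 100 = 125
W = (1/2)*10*125 = 625 J

625 J


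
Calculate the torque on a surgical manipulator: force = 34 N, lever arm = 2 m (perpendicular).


Given: F = 34 N, r = 2 m, angle = 90 deg (perpendicular)
Using tau = F * r * sin(90)
sin(90) = 1
tau = 34 * 2 * 1
tau = 68 Nm

68 Nm


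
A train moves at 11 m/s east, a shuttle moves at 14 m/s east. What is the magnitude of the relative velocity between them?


Given: v_A = 11 m/s east, v_B = 14 m/s east
Both move in the same direction; relative speed = |v_A - v_B|
|11 - 14| = |-3|
= 3 m/s

3 m/s


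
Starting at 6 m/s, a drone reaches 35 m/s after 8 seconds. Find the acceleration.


Given: initial velocity v0 = 6 m/s, final velocity v = 35 m/s, time t = 8 s
Using a = (v - v0) / t
a = (35 - 6) / 8
a = 29 / 8
a = 29/8 m/s^2

29/8 m/s^2


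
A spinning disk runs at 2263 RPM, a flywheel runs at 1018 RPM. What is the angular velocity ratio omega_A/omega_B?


Given: RPM_A = 2263, RPM_B = 1018
omega = 2*pi*RPM/60, so omega_A/omega_B = RPM_A / RPM_B
omega_A/omega_B = 2263 / 1018
omega_A/omega_B = 2263/1018

2263/1018


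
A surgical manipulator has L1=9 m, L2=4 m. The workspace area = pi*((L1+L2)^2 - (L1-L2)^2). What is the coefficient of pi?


Given: L1 = 9, L2 = 4
(L1+L2)^2 = (13)^2 = 169
(L1-L2)^2 = (5)^2 = 25
Difference = 169 - 25 = 144
This equals 4*L1*L2 = 4*9*4 = 144
Workspace area = 144*pi

144


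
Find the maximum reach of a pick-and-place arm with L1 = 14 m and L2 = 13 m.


Given: L1 = 14 m, L2 = 13 m
For a 2-link planar arm, max reach = L1 + L2 (fully extended)
Max reach = 14 + 13
Max reach = 27 m

27 m


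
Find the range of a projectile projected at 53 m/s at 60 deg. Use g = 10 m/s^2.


Given: v0 = 53 m/s, theta = 60 deg, g = 10 m/s^2
sin(2*60) = sin(120) = sqrt(3)/2
Using R = v0^2 * sin(2*theta) / g
R = 53^2 * (sqrt(3)/2) / 10
R = 2809 * sqrt(3) / 20
R = 2809/20*sqrt(3) m

2809/20*sqrt(3) m


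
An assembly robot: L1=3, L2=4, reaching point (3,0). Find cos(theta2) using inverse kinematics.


Given: L1 = 3, L2 = 4, target (x, y) = (3, 0)
Using cos(theta2) = (x^2 + y^2 - L1^2 - L2^2) / (2*L1*L2)
x^2 + y^2 = 3^2 + 0 = 9
L1^2 + L2^2 = 9 + 16 = 25
Numerator = 9 - 25 = -16
Denominator = 2*3*4 = 24
cos(theta2) = -16/24 = -2/3

-2/3


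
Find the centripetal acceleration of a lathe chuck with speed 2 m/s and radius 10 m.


Given: v = 2 m/s, r = 10 m
Using a_c = v^2 / r
a_c = 2^2 / 10
a_c = 4 / 10
a_c = 2/5 m/s^2

2/5 m/s^2


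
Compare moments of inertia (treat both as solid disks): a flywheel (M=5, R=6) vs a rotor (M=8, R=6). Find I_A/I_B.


Given: M1=5 kg, R1=6 m, M2=8 kg, R2=6 m
For a disk: I = (1/2)*M*R^2, so I_A/I_B = (M1*R1^2)/(M2*R2^2)
M1*R1^2 = 5*36 = 180
M2*R2^2 = 8*36 = 288
I_A/I_B = 180/288 = 5/8

5/8


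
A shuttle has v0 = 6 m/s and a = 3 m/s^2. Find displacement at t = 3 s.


Given: v0 = 6 m/s, a = 3 m/s^2, t = 3 s
Using s = v0*t + (1/2)*a*t^2
s = 6*3 + (1/2)*3*3^2
s = 18 + (1/2)*27
s = 18 + 27/2
s = 63/2

63/2 m


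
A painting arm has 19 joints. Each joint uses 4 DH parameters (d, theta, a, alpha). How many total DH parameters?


Given: 19 joints, 4 DH parameters per joint (d, theta, a, alpha)
Total DH parameters = number_of_joints * 4
Total = 19 * 4
Total = 76

76


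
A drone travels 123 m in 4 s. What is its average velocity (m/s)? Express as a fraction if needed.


Given: distance d = 123 m, time t = 4 s
Using v = d / t
v = 123 / 4
v = 123/4 m/s

123/4 m/s


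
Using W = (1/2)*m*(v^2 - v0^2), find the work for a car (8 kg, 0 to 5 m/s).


Given: m = 8 kg, v0 = 0 m/s, v = 5 m/s
Using W = (1/2)*m*(v^2 - v0^2)
v^2 = 5^2 = 25
v0^2 = 0^2 = 0
v^2 - v0^2 = 25 - 0 = 25
W = (1/2)*8*25 = 100 J

100 J


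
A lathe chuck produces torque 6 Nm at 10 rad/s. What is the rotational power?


Given: tau = 6 Nm, omega = 10 rad/s
Using P = tau * omega
P = 6 * 10
P = 60 W

60 W


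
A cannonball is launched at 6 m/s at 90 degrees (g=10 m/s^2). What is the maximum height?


Given: v0 = 6 m/s, theta = 90 deg, g = 10 m/s^2
sin^2(90) = 1
Using H = v0^2 * sin^2(theta) / (2*g)
H = 6^2 * 1 / (2*10)
H = 36 * 1 / 20
H = 36 / 20
H = 9/5 m

9/5 m


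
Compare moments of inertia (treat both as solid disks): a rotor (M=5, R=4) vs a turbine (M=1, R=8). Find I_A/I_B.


Given: M1=5 kg, R1=4 m, M2=1 kg, R2=8 m
For a disk: I = (1/2)*M*R^2, so I_A/I_B = (M1*R1^2)/(M2*R2^2)
M1*R1^2 = 5*16 = 80
M2*R2^2 = 1*64 = 64
I_A/I_B = 80/64 = 5/4

5/4


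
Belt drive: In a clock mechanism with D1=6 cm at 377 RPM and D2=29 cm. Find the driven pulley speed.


Given: D1 = 6 cm, w1 = 377 RPM, D2 = 29 cm
Using D1*w1 = D2*w2
w2 = D1*w1 / D2
w2 = 6*377 / 29
w2 = 2262 / 29
w2 = 78 RPM

78 RPM


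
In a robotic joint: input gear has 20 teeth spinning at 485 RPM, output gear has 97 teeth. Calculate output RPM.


Given: N1 = 20 teeth, w1 = 485 RPM, N2 = 97 teeth
Using N1*w1 = N2*w2
w2 = N1*w1 / N2
w2 = 20*485 / 97
w2 = 9700 / 97
w2 = 100 RPM

100 RPM


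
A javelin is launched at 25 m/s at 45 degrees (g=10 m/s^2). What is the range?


Given: v0 = 25 m/s, theta = 45 deg, g = 10 m/s^2
sin(2*45) = sin(90) = 1
Using R = v0^2 * sin(2*theta) / g
R = 25^2 * 1 / 10
R = 625 / 10
R = 125/2 m

125/2 m


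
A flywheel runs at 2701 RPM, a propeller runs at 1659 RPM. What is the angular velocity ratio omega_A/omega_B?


Given: RPM_A = 2701, RPM_B = 1659
omega = 2*pi*RPM/60, so omega_A/omega_B = RPM_A / RPM_B
omega_A/omega_B = 2701 / 1659
omega_A/omega_B = 2701/1659

2701/1659


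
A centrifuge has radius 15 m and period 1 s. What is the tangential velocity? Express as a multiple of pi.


Given: radius r = 15 m, period T = 1 s
Using v = 2*pi*r / T
v = 2*pi*15 / 1
v = 30*pi / 1
v = 30*pi m/s

30*pi m/s


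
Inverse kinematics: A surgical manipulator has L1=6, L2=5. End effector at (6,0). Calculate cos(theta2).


Given: L1 = 6, L2 = 5, target (x, y) = (6, 0)
Using cos(theta2) = (x^2 + y^2 - L1^2 - L2^2) / (2*L1*L2)
x^2 + y^2 = 6^2 + 0 = 36
L1^2 + L2^2 = 36 + 25 = 61
Numerator = 36 - 61 = -25
Denominator = 2*6*5 = 60
cos(theta2) = -25/60 = -5/12

-5/12


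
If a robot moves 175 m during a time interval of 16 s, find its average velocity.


Given: distance d = 175 m, time t = 16 s
Using v = d / t
v = 175 / 16
v = 175/16 m/s

175/16 m/s


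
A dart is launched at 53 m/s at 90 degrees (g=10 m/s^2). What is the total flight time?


Given: v0 = 53 m/s, theta = 90 deg, g = 10 m/s^2
sin(90) = 1
Using T = 2*v0*sin(theta) / g
T = 2*53*1 / 10
T = 106 / 10
T = 53/5 s

53/5 s


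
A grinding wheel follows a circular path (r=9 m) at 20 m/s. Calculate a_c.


Given: v = 20 m/s, r = 9 m
Using a_c = v^2 / r
a_c = 20^2 / 9
a_c = 400 / 9
a_c = 400/9 m/s^2

400/9 m/s^2


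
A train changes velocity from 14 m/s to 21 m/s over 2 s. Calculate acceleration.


Given: initial velocity v0 = 14 m/s, final velocity v = 21 m/s, time t = 2 s
Using a = (v - v0) / t
a = (21 - 14) / 2
a = 7 / 2
a = 7/2 m/s^2

7/2 m/s^2


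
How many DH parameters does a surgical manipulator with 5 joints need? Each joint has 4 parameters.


Given: 5 joints, 4 DH parameters per joint (d, theta, a, alpha)
Total DH parameters = number_of_joints * 4
Total = 5 * 4
Total = 20

20


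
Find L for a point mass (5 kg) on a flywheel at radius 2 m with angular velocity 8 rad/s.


Given: m = 5 kg, r = 2 m, omega = 8 rad/s
For a point mass: I = m*r^2
I = 5*2^2 = 5*4 = 20
L = I*omega = 20*8
L = 160 kg*m^2/s

160 kg*m^2/s


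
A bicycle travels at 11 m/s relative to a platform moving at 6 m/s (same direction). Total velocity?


Given: object velocity = 11 m/s, platform velocity = 6 m/s (same direction)
Using classical velocity addition: v_total = v_object + v_platform
v_total = 11 + 6
v_total = 17 m/s

17 m/s


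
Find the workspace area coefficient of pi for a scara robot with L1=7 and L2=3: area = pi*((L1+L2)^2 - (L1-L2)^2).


Given: L1 = 7, L2 = 3
(L1+L2)^2 = (10)^2 = 100
(L1-L2)^2 = (4)^2 = 16
Difference = 100 - 16 = 84
This equals 4*L1*L2 = 4*7*3 = 84
Workspace area = 84*pi

84


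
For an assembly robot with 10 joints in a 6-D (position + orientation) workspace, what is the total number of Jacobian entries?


Given: task space dimension = 6, joints = 10
Jacobian is a 6 x 10 matrix
Total entries = rows * columns
Total = 6 * 10
Total = 60

60


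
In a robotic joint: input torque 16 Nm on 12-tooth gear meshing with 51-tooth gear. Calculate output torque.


Given: N1 = 12, N2 = 51, T1 = 16 Nm
Using T2/T1 = N2/N1
T2 = T1 * N2 / N1
T2 = 16 * 51 / 12
T2 = 816 / 12
T2 = 68 Nm

68 Nm


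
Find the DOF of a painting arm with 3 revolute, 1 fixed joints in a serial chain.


Given: serial robot with 3 revolute, 1 fixed joints
DOF contribution per joint type: revolute=1, prismatic=1, spherical=3, fixed=0
DOF = 3*1 + 1*0
DOF = 3

3


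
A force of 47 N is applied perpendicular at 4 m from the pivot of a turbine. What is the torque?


Given: F = 47 N, r = 4 m, angle = 90 deg (perpendicular)
Using tau = F * r * sin(90)
sin(90) = 1
tau = 47 * 4 * 1
tau = 188 Nm

188 Nm


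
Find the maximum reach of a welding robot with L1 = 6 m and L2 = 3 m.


Given: L1 = 6 m, L2 = 3 m
For a 2-link planar arm, max reach = L1 + L2 (fully extended)
Max reach = 6 + 3
Max reach = 9 m

9 m


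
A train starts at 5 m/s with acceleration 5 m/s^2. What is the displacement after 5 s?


Given: v0 = 5 m/s, a = 5 m/s^2, t = 5 s
Using s = v0*t + (1/2)*a*t^2
s = 5*5 + (1/2)*5*5^2
s = 25 + (1/2)*125
s = 25 + 125/2
s = 175/2

175/2 m


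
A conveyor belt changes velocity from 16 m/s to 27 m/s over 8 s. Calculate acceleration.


Given: initial velocity v0 = 16 m/s, final velocity v = 27 m/s, time t = 8 s
Using a = (v - v0) / t
a = (27 - 16) / 8
a = 11 / 8
a = 11/8 m/s^2

11/8 m/s^2


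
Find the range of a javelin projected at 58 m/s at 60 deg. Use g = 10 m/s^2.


Given: v0 = 58 m/s, theta = 60 deg, g = 10 m/s^2
sin(2*60) = sin(120) = sqrt(3)/2
Using R = v0^2 * sin(2*theta) / g
R = 58^2 * (sqrt(3)/2) / 10
R = 3364 * sqrt(3) / 20
R = 841/5*sqrt(3) m

841/5*sqrt(3) m


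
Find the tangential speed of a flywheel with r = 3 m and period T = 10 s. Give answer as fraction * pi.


Given: radius r = 3 m, period T = 10 s
Using v = 2*pi*r / T
v = 2*pi*3 / 10
v = 6*pi / 10
v = 3/5*pi m/s

3/5*pi m/s


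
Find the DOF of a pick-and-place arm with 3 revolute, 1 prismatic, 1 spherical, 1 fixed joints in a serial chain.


Given: serial robot with 3 revolute, 1 prismatic, 1 spherical, 1 fixed joints
DOF contribution per joint type: revolute=1, prismatic=1, spherical=3, fixed=0
DOF = 3*1 + 1*1 + 1*3 + 1*0
DOF = 7

7


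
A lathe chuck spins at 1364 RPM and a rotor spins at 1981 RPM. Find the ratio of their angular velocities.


Given: RPM_A = 1364, RPM_B = 1981
omega = 2*pi*RPM/60, so omega_A/omega_B = RPM_A / RPM_B
omega_A/omega_B = 1364 / 1981
omega_A/omega_B = 1364/1981

1364/1981


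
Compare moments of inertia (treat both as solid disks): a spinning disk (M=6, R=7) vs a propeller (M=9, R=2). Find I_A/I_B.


Given: M1=6 kg, R1=7 m, M2=9 kg, R2=2 m
For a disk: I = (1/2)*M*R^2, so I_A/I_B = (M1*R1^2)/(M2*R2^2)
M1*R1^2 = 6*49 = 294
M2*R2^2 = 9*4 = 36
I_A/I_B = 294/36 = 49/6

49/6


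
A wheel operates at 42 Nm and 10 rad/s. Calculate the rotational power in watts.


Given: tau = 42 Nm, omega = 10 rad/s
Using P = tau * omega
P = 42 * 10
P = 420 W

420 W


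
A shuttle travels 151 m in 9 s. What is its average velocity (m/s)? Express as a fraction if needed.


Given: distance d = 151 m, time t = 9 s
Using v = d / t
v = 151 / 9
v = 151/9 m/s

151/9 m/s


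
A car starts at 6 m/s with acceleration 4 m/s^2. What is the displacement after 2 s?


Given: v0 = 6 m/s, a = 4 m/s^2, t = 2 s
Using s = v0*t + (1/2)*a*t^2
s = 6*2 + (1/2)*4*2^2
s = 12 + (1/2)*16
s = 12 + 8
s = 20

20 m


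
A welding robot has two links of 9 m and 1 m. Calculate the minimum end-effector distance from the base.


Given: L1 = 9 m, L2 = 1 m
For a 2-link planar arm, min reach = |L1 - L2| (second link folded back)
Min reach = |9 - 1|
Min reach = 8 m

8 m


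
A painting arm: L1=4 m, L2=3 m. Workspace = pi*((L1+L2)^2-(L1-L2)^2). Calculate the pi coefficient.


Given: L1 = 4, L2 = 3
(L1+L2)^2 = (7)^2 = 49
(L1-L2)^2 = (1)^2 = 1
Difference = 49 - 1 = 48
This equals 4*L1*L2 = 4*4*3 = 48
Workspace area = 48*pi

48


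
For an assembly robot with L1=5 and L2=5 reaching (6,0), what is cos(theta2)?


Given: L1 = 5, L2 = 5, target (x, y) = (6, 0)
Using cos(theta2) = (x^2 + y^2 - L1^2 - L2^2) / (2*L1*L2)
x^2 + y^2 = 6^2 + 0 = 36
L1^2 + L2^2 = 25 + 25 = 50
Numerator = 36 - 50 = -14
Denominator = 2*5*5 = 50
cos(theta2) = -14/50 = -7/25

-7/25


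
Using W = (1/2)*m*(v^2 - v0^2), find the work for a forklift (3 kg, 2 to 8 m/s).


Given: m = 3 kg, v0 = 2 m/s, v = 8 m/s
Using W = (1/2)*m*(v^2 - v0^2)
v^2 = 8^2 = 64
v0^2 = 2^2 = 4
v^2 - v0^2 = 64 - 4 = 60
W = (1/2)*3*60 = 90 J

90 J


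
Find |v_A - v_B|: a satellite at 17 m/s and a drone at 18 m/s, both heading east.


Given: v_A = 17 m/s east, v_B = 18 m/s east
Both move in the same direction; relative speed = |v_A - v_B|
|17 - 18| = |-1|
= 1 m/s

1 m/s


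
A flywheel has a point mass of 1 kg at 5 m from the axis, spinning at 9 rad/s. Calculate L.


Given: m = 1 kg, r = 5 m, omega = 9 rad/s
For a point mass: I = m*r^2
I = 1*5^2 = 1*25 = 25
L = I*omega = 25*9
L = 225 kg*m^2/s

225 kg*m^2/s


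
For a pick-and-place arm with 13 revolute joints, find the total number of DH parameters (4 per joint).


Given: 13 joints, 4 DH parameters per joint (d, theta, a, alpha)
Total DH parameters = number_of_joints * 4
Total = 13 * 4
Total = 52

52


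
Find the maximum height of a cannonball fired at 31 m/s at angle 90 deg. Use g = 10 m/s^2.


Given: v0 = 31 m/s, theta = 90 deg, g = 10 m/s^2
sin^2(90) = 1
Using H = v0^2 * sin^2(theta) / (2*g)
H = 31^2 * 1 / (2*10)
H = 961 * 1 / 20
H = 961 / 20
H = 961/20 m

961/20 m


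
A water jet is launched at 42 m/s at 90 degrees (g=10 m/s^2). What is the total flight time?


Given: v0 = 42 m/s, theta = 90 deg, g = 10 m/s^2
sin(90) = 1
Using T = 2*v0*sin(theta) / g
T = 2*42*1 / 10
T = 84 / 10
T = 42/5 s

42/5 s


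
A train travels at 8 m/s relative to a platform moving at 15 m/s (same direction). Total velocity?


Given: object velocity = 8 m/s, platform velocity = 15 m/s (same direction)
Using classical velocity addition: v_total = v_object + v_platform
v_total = 8 + 15
v_total = 23 m/s

23 m/s


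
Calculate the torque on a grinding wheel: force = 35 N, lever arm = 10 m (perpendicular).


Given: F = 35 N, r = 10 m, angle = 90 deg (perpendicular)
Using tau = F * r * sin(90)
sin(90) = 1
tau = 35 * 10 * 1
tau = 350 Nm

350 Nm


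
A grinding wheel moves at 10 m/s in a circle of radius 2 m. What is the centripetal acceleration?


Given: v = 10 m/s, r = 2 m
Using a_c = v^2 / r
a_c = 10^2 / 2
a_c = 100 / 2
a_c = 50 m/s^2

50 m/s^2


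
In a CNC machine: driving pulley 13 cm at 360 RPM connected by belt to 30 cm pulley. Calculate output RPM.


Given: D1 = 13 cm, w1 = 360 RPM, D2 = 30 cm
Using D1*w1 = D2*w2
w2 = D1*w1 / D2
w2 = 13*360 / 30
w2 = 4680 / 30
w2 = 156 RPM

156 RPM


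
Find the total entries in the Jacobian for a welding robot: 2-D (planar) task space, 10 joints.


Given: task space dimension = 2, joints = 10
Jacobian is a 2 x 10 matrix
Total entries = rows * columns
Total = 2 * 10
Total = 20

20


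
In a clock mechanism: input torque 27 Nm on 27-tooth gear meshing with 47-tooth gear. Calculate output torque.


Given: N1 = 27, N2 = 47, T1 = 27 Nm
Using T2/T1 = N2/N1
T2 = T1 * N2 / N1
T2 = 27 * 47 / 27
T2 = 1269 / 27
T2 = 47 Nm

47 Nm


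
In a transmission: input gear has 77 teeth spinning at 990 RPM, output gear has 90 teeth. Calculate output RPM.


Given: N1 = 77 teeth, w1 = 990 RPM, N2 = 90 teeth
Using N1*w1 = N2*w2
w2 = N1*w1 / N2
w2 = 77*990 / 90
w2 = 76230 / 90
w2 = 847 RPM

847 RPM


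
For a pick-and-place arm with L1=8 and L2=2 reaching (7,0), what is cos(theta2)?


Given: L1 = 8, L2 = 2, target (x, y) = (7, 0)
Using cos(theta2) = (x^2 + y^2 - L1^2 - L2^2) / (2*L1*L2)
x^2 + y^2 = 7^2 + 0 = 49
L1^2 + L2^2 = 64 + 4 = 68
Numerator = 49 - 68 = -19
Denominator = 2*8*2 = 32
cos(theta2) = -19/32 = -19/32

-19/32


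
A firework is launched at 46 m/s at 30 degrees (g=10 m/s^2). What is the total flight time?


Given: v0 = 46 m/s, theta = 30 deg, g = 10 m/s^2
sin(30) = 1/2
Using T = 2*v0*sin(theta) / g
T = 2*46*1/2 / 10
T = 46 / 10
T = 23/5 s

23/5 s


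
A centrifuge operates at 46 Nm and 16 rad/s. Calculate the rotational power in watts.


Given: tau = 46 Nm, omega = 16 rad/s
Using P = tau * omega
P = 46 * 16
P = 736 W

736 W


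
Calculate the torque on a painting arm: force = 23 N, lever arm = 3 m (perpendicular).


Given: F = 23 N, r = 3 m, angle = 90 deg (perpendicular)
Using tau = F * r * sin(90)
sin(90) = 1
tau = 23 * 3 * 1
tau = 69 Nm

69 Nm


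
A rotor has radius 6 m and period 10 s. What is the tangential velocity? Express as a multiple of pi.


Given: radius r = 6 m, period T = 10 s
Using v = 2*pi*r / T
v = 2*pi*6 / 10
v = 12*pi / 10
v = 6/5*pi m/s

6/5*pi m/s


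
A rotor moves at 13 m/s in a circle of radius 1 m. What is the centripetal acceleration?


Given: v = 13 m/s, r = 1 m
Using a_c = v^2 / r
a_c = 13^2 / 1
a_c = 169 / 1
a_c = 169 m/s^2

169 m/s^2


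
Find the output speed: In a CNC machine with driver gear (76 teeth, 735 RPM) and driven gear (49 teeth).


Given: N1 = 76 teeth, w1 = 735 RPM, N2 = 49 teeth
Using N1*w1 = N2*w2
w2 = N1*w1 / N2
w2 = 76*735 / 49
w2 = 55860 / 49
w2 = 1140 RPM

1140 RPM


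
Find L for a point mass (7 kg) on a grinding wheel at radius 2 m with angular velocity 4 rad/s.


Given: m = 7 kg, r = 2 m, omega = 4 rad/s
For a point mass: I = m*r^2
I = 7*2^2 = 7*4 = 28
L = I*omega = 28*4
L = 112 kg*m^2/s

112 kg*m^2/s


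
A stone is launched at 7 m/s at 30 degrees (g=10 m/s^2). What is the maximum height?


Given: v0 = 7 m/s, theta = 30 deg, g = 10 m/s^2
sin^2(30) = 1/4
Using H = v0^2 * sin^2(theta) / (2*g)
H = 7^2 * 1/4 / (2*10)
H = 49 * 1/4 / 20
H = 49/4 / 20
H = 49/80 m

49/80 m


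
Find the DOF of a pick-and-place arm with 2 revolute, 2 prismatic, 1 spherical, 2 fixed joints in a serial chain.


Given: serial robot with 2 revolute, 2 prismatic, 1 spherical, 2 fixed joints
DOF contribution per joint type: revolute=1, prismatic=1, spherical=3, fixed=0
DOF = 2*1 + 2*1 + 1*3 + 2*0
DOF = 7

7


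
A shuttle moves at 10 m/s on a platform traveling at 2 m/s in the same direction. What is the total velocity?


Given: object velocity = 10 m/s, platform velocity = 2 m/s (same direction)
Using classical velocity addition: v_total = v_object + v_platform
v_total = 10 + 2
v_total = 12 m/s

12 m/s


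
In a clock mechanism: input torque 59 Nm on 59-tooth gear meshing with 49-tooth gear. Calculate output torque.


Given: N1 = 59, N2 = 49, T1 = 59 Nm
Using T2/T1 = N2/N1
T2 = T1 * N2 / N1
T2 = 59 * 49 / 59
T2 = 2891 / 59
T2 = 49 Nm

49 Nm


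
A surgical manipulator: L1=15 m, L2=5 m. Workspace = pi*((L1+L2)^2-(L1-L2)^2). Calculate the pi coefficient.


Given: L1 = 15, L2 = 5
(L1+L2)^2 = (20)^2 = 400
(L1-L2)^2 = (10)^2 = 100
Difference = 400 - 100 = 300
This equals 4*L1*L2 = 4*15*5 = 300
Workspace area = 300*pi

300


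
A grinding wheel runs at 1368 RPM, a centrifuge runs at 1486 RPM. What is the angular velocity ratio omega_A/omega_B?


Given: RPM_A = 1368, RPM_B = 1486
omega = 2*pi*RPM/60, so omega_A/omega_B = RPM_A / RPM_B
omega_A/omega_B = 1368 / 1486
omega_A/omega_B = 684/743

684/743


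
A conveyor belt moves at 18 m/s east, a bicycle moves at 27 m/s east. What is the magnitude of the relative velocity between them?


Given: v_A = 18 m/s east, v_B = 27 m/s east
Both move in the same direction; relative speed = |v_A - v_B|
|18 - 27| = |-9|
= 9 m/s

9 m/s


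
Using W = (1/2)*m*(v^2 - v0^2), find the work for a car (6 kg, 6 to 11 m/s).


Given: m = 6 kg, v0 = 6 m/s, v = 11 m/s
Using W = (1/2)*m*(v^2 - v0^2)
v^2 = 11^2 = 121
v0^2 = 6^2 = 36
v^2 - v0^2 = 121 - 36 = 85
W = (1/2)*6*85 = 255 J

255 J


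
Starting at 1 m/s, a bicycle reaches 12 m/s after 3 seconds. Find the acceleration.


Given: initial velocity v0 = 1 m/s, final velocity v = 12 m/s, time t = 3 s
Using a = (v - v0) / t
a = (12 - 1) / 3
a = 11 / 3
a = 11/3 m/s^2

11/3 m/s^2


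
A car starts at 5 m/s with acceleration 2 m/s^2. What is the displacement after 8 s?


Given: v0 = 5 m/s, a = 2 m/s^2, t = 8 s
Using s = v0*t + (1/2)*a*t^2
s = 5*8 + (1/2)*2*8^2
s = 40 + (1/2)*128
s = 40 + 64
s = 104

104 m


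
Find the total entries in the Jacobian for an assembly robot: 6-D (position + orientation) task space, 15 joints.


Given: task space dimension = 6, joints = 15
Jacobian is a 6 x 15 matrix
Total entries = rows * columns
Total = 6 * 15
Total = 90

90


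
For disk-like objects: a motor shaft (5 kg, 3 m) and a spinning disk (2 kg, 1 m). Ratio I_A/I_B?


Given: M1=5 kg, R1=3 m, M2=2 kg, R2=1 m
For a disk: I = (1/2)*M*R^2, so I_A/I_B = (M1*R1^2)/(M2*R2^2)
M1*R1^2 = 5*9 = 45
M2*R2^2 = 2*1 = 2
I_A/I_B = 45/2 = 45/2

45/2


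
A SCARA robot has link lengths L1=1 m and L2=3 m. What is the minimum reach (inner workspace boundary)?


Given: L1 = 1 m, L2 = 3 m
For a 2-link planar arm, min reach = |L1 - L2| (second link folded back)
Min reach = |1 - 3|
Min reach = 2 m

2 m


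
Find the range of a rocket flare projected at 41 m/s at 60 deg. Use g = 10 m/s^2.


Given: v0 = 41 m/s, theta = 60 deg, g = 10 m/s^2
sin(2*60) = sin(120) = sqrt(3)/2
Using R = v0^2 * sin(2*theta) / g
R = 41^2 * (sqrt(3)/2) / 10
R = 1681 * sqrt(3) / 20
R = 1681/20*sqrt(3) m

1681/20*sqrt(3) m


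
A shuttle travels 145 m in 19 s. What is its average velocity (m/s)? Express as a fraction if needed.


Given: distance d = 145 m, time t = 19 s
Using v = d / t
v = 145 / 19
v = 145/19 m/s

145/19 m/s


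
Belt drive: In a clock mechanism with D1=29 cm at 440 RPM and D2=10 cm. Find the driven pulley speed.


Given: D1 = 29 cm, w1 = 440 RPM, D2 = 10 cm
Using D1*w1 = D2*w2
w2 = D1*w1 / D2
w2 = 29*440 / 10
w2 = 12760 / 10
w2 = 1276 RPM

1276 RPM


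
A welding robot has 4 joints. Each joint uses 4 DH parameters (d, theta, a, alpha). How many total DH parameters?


Given: 4 joints, 4 DH parameters per joint (d, theta, a, alpha)
Total DH parameters = number_of_joints * 4
Total = 4 * 4
Total = 16

16
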